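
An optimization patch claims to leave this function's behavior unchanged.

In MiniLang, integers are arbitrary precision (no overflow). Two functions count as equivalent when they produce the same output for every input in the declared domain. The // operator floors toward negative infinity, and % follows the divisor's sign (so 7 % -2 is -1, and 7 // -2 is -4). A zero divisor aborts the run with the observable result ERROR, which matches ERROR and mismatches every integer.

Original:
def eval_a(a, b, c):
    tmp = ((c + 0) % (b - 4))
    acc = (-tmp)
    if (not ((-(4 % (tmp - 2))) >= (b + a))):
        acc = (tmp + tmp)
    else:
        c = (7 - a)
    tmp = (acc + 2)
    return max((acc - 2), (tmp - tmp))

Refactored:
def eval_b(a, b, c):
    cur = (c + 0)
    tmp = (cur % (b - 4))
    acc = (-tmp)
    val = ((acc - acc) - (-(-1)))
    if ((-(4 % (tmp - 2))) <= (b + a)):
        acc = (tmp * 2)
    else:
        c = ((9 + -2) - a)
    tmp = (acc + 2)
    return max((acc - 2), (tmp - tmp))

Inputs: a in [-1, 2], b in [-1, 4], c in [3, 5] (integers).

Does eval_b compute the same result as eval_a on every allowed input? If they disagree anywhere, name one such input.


These are not equivalent — on a=1, b=0, c=5 the outputs split (1 vs 0).
eval_a: tmp = -3; acc = 3; (not ((-(4 % (tmp - 2))) >= (b + a))) -> false; c = 6; tmp = 5; return 1
eval_b: cur = 5; tmp = -3; acc = 3; val = -1; ((-(4 % (tmp - 2))) <= (b + a)) -> true; acc = -6; tmp = -4; return 0
verdict: not equivalent; witness: a=1, b=0, c=5


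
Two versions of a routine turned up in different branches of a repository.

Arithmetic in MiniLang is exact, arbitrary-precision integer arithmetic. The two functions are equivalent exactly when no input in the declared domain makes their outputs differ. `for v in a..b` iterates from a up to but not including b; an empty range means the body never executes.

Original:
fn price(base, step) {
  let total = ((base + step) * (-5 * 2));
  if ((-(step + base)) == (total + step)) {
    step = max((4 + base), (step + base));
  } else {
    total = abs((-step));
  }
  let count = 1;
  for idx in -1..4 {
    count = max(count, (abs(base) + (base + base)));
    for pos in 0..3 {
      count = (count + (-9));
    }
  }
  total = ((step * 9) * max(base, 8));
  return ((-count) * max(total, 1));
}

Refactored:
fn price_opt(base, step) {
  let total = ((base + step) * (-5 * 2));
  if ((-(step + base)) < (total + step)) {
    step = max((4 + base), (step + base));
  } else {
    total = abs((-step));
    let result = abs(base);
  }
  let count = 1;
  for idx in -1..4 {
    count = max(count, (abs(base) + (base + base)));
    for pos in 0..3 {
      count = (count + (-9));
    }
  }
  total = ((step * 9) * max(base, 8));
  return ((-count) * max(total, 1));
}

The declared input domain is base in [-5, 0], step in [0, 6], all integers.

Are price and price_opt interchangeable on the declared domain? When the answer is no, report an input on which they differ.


These are not equivalent — on base=-5, step=1 the outputs split (2304 vs 32).
price: total = 40; ((-(step + base)) == (total + step)) -> false; total = 1; count = 1; [idx=-1]; count = 1; [pos=0]; count = -8; [pos=1]; count = -17; [pos=2]; count = -26; [idx=0]; count = -5; [pos=0]; count = -14; [pos=1]; count = -23; [pos=2]; count = -32; [idx=1]; count = -5; [pos=0]; count = -14; [pos=1]; count = -23; [pos=2]; count = -32; [idx=2]; count = -5; [pos=0]; count = -14; [pos=1]; count = -23; [pos=2]; count = -32; [idx=3]; count = -5; [pos=0]; count = -14; [pos=1]; count = -23; [pos=2]; count = -32; total = 72; return 2304
price_opt: total = 40; ((-(step + base)) < (total + step)) -> true; step = -1; count = 1; [idx=-1]; count = 1; [pos=0]; count = -8; [pos=1]; count = -17; [pos=2]; count = -26; [idx=0]; count = -5; [pos=0]; count = -14; [pos=1]; count = -23; [pos=2]; count = -32; [idx=1]; count = -5; [pos=0]; count = -14; [pos=1]; count = -23; [pos=2]; count = -32; [idx=2]; count = -5; [pos=0]; count = -14; [pos=1]; count = -23; [pos=2]; count = -32; [idx=3]; count = -5; [pos=0]; count = -14; [pos=1]; count = -23; [pos=2]; count = -32; total = -72; return 32
verdict: not equivalent; witness: base=-5, step=1


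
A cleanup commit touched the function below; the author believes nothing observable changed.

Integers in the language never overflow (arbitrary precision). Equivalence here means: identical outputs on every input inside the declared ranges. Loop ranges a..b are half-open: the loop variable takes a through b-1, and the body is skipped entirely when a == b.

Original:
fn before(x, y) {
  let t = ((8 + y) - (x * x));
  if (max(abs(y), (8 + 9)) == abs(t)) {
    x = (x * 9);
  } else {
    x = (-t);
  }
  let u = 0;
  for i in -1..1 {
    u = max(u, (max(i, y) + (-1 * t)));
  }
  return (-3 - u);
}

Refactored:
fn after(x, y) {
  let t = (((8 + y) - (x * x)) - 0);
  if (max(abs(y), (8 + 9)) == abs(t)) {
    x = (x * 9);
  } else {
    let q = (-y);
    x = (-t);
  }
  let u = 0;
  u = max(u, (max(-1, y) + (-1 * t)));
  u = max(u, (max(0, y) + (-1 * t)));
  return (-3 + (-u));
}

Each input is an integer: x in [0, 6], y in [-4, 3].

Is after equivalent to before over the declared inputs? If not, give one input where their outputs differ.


Behavior is preserved: although local variable names differ; and arithmetic usage differs; and min/max/abs usage differs; and statement counts differ; and constant usage differs; and loop structure differs, the outputs never diverge.
Spot check at x=1, y=3 — before: t=10, then (max(abs(y), (8 + 9)) == abs(t)) is false, then x=-10, then u=0, then (i=-1), then u=0, then (i=0), then u=0, then returns -3. after: t=10, then (max(abs(y), (8 + 9)) == abs(t)) is false, then q=-3, then x=-10, then u=0, then u=0, then u=0, then returns -3. Both give -3.
Checked all 56 inputs in the declared domain: the outputs agree on every one.
verdict: equivalent


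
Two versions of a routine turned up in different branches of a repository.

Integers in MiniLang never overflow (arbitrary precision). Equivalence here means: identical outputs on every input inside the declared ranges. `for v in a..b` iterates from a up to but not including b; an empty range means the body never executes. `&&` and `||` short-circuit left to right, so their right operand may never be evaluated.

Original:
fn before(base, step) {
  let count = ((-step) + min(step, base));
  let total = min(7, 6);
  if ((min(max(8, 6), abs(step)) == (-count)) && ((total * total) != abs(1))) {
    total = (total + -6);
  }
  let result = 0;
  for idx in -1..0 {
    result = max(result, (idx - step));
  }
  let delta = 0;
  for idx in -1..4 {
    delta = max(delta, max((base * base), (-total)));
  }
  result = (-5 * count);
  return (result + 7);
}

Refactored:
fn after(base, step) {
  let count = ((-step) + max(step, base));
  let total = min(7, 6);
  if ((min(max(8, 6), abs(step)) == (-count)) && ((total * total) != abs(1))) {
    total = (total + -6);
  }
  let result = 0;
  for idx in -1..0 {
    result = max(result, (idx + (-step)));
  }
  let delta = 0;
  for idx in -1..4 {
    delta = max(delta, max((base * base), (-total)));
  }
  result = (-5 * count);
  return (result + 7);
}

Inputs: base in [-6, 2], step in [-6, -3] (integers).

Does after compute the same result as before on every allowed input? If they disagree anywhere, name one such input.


These are not equivalent — on base=-6, step=-5 the outputs split (12 vs 7).
before: count = -1; total = 6; ((min(max(8, 6), abs(step)) == (-count)) && ((total * total) != abs(1))) -> false; result = 0; [idx=-1]; result = 4; delta = 0; [idx=-1]; delta = 36; [idx=0]; delta = 36; [idx=1]; delta = 36; [idx=2]; delta = 36; [idx=3]; delta = 36; result = 5; return 12
after: count = 0; total = 6; ((min(max(8, 6), abs(step)) == (-count)) && ((total * total) != abs(1))) -> false; result = 0; [idx=-1]; result = 4; delta = 0; [idx=-1]; delta = 36; [idx=0]; delta = 36; [idx=1]; delta = 36; [idx=2]; delta = 36; [idx=3]; delta = 36; result = 0; return 7
verdict: not equivalent; witness: base=-6, step=-5


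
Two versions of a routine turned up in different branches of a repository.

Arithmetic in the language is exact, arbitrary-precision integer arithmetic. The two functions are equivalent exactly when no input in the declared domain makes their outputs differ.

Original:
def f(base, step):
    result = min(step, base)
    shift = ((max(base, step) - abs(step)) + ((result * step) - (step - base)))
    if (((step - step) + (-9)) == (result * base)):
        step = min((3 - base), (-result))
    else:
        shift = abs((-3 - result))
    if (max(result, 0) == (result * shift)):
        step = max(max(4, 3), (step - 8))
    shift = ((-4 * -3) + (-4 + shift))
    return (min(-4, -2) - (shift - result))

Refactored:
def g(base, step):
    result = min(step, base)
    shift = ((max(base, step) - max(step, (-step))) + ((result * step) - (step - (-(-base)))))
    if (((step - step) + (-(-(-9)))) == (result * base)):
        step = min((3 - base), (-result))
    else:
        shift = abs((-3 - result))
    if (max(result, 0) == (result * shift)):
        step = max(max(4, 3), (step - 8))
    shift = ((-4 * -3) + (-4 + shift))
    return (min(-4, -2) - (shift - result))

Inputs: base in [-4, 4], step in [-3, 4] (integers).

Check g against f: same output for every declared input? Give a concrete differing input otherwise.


Behavior is preserved: although min/max/abs usage differs, the outputs never diverge.
One worked example (base=4, step=3) — f: result = 3; shift = 11; (((step - step) + (-9)) == (result * base)) -> false; shift = 6; (max(result, 0) == (result * shift)) -> false; shift = 14; return -15; g: result = 3; shift = 11; (((step - step) + (-(-(-9)))) == (result * base)) -> false; shift = 6; (max(result, 0) == (result * shift)) -> false; shift = 14; return -15; agreement on -15.
Every one of the 72 inputs gives matching results.
verdict: equivalent


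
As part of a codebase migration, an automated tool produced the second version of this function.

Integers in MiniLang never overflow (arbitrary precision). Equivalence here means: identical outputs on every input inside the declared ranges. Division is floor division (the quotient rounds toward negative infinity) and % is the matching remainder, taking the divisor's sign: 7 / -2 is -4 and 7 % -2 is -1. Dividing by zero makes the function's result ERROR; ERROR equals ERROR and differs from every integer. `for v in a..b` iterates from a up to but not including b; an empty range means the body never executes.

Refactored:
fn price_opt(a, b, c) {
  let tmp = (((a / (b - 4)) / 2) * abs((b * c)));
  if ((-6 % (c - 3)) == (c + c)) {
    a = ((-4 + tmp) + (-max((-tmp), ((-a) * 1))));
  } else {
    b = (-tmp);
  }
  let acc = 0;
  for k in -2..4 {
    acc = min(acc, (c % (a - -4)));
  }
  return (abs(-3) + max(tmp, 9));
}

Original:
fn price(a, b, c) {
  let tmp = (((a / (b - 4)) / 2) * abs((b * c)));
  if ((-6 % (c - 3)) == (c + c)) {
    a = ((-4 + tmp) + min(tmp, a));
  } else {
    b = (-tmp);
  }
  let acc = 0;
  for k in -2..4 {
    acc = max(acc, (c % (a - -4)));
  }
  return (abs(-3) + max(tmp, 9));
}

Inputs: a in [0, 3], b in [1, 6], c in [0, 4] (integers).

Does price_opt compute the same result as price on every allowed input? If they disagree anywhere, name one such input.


The edit looks behavioral (`max(acc, (c % (a - -4)))` became `min(acc, (c % (a - -4)))`), but over these ranges it never changes the outcome.
As a probe, take a=1, b=2, c=3: price runs tmp becomes -6; next hits division by zero so the output is ERROR; price_opt runs tmp becomes -6; next hits division by zero so the output is ERROR; both end at ERROR.
Across all 120 domain points the two functions coincide.
verdict: equivalent


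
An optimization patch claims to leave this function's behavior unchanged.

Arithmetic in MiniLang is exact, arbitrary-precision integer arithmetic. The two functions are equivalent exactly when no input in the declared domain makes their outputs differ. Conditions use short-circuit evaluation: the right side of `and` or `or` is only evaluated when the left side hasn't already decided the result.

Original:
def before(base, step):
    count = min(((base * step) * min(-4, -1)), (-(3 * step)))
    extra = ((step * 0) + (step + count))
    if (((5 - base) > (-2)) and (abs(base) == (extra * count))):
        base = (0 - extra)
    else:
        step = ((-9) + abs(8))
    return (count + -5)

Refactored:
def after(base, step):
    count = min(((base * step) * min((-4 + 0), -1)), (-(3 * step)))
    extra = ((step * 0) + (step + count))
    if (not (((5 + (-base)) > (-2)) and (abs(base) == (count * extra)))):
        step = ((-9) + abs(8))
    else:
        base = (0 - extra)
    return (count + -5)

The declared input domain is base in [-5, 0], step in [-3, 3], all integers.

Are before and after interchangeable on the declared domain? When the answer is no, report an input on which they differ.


Equivalent — the differences include boolean connective usage differs; arithmetic usage differs; constant usage differs, yet no declared input distinguishes the two.
Spot check at base=-2, step=-2 — before: count becomes -16; next extra becomes -18; next (((5 - base) > (-2)) and (abs(base) == (extra * count))) evaluates to false; next step becomes -1; next final value -21. after: count becomes -16; next extra becomes -18; next (not (((5 + (-base)) > (-2)) and (abs(base) == (count * extra)))) evaluates to true; next step becomes -1; next final value -21. Both give -21.
Every one of the 42 inputs gives matching results.
verdict: equivalent


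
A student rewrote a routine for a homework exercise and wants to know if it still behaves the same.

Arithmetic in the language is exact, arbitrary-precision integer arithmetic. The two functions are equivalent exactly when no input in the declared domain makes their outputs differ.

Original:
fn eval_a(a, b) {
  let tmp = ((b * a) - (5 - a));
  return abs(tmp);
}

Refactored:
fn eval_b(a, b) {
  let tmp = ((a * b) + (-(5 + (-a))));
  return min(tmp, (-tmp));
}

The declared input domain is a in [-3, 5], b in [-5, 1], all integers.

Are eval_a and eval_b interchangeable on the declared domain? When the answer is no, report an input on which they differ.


At a=-3, b=-5: eval_a gives 7, eval_b gives -7.
verdict: not equivalent; witness: a=-3, b=-5


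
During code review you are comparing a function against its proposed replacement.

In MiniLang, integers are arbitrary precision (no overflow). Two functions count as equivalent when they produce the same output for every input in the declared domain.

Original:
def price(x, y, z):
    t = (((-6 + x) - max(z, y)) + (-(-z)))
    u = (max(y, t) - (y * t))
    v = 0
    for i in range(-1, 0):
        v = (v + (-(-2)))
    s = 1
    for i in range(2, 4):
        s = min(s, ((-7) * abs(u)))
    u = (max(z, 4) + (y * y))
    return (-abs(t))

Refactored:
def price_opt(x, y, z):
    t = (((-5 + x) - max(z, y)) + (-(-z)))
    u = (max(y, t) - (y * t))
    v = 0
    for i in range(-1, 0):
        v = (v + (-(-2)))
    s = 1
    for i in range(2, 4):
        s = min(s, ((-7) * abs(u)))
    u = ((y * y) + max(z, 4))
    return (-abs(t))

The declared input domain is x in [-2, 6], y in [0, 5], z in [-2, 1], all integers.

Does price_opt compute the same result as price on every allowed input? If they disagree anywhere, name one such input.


The rewrite breaks on x=-2, y=0, z=-2, where the results are -10 and -9.
price: t := -10 | u := 0 | v := 0 | iter i=-1: | v := 2 | s := 1 | iter i=2: | s := 0 | iter i=3: | s := 0 | u := 4 | result -10
price_opt: t := -9 | u := 0 | v := 0 | iter i=-1: | v := 2 | s := 1 | iter i=2: | s := 0 | iter i=3: | s := 0 | u := 4 | result -9
verdict: not equivalent; witness: x=-2, y=0, z=-2


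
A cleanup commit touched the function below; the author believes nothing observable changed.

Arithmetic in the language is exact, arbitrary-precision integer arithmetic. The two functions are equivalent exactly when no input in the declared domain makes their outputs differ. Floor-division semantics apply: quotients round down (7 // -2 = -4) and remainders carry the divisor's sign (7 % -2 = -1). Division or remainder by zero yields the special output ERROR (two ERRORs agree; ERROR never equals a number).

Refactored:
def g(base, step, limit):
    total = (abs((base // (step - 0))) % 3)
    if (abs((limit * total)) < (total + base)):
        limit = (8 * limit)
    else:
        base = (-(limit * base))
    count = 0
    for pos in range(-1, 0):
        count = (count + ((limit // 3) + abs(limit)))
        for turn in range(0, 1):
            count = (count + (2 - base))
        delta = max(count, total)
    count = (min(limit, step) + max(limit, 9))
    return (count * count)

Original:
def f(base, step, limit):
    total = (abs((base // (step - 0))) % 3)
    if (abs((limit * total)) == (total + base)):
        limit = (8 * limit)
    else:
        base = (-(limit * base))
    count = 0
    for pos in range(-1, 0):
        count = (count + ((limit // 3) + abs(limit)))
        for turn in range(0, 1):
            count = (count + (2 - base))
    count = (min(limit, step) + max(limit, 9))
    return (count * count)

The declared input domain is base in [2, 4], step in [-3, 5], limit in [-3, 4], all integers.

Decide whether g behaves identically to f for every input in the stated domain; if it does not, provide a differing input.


At base=2, step=-3, limit=-3: f gives 225, g gives 36.
verdict: not equivalent; witness: base=2, step=-3, limit=-3


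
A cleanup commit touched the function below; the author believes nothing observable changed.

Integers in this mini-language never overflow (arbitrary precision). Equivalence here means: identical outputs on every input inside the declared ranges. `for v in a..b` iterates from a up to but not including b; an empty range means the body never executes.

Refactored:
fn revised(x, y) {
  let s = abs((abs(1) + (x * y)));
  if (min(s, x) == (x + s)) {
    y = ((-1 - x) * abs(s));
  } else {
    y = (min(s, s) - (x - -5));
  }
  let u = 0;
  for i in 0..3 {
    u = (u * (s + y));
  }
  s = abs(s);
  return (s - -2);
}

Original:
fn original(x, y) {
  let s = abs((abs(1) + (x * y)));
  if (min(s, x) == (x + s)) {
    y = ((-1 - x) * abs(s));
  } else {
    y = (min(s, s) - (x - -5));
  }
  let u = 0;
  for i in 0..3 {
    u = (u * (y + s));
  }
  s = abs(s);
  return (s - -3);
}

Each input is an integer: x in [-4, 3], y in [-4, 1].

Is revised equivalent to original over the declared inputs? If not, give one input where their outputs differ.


Try x=-4, y=-4.
original: s := 17 | (min(s, x) == (x + s)): false | y := 16 | u := 0 | iter i=0: | u := 0 | iter i=1: | u := 0 | iter i=2: | u := 0 | s := 17 | result 20
revised: s := 17 | (min(s, x) == (x + s)): false | y := 16 | u := 0 | iter i=0: | u := 0 | iter i=1: | u := 0 | iter i=2: | u := 0 | s := 17 | result 19
20 != 19, so the rewrite changes behavior.
verdict: not equivalent; witness: x=-4, y=-4


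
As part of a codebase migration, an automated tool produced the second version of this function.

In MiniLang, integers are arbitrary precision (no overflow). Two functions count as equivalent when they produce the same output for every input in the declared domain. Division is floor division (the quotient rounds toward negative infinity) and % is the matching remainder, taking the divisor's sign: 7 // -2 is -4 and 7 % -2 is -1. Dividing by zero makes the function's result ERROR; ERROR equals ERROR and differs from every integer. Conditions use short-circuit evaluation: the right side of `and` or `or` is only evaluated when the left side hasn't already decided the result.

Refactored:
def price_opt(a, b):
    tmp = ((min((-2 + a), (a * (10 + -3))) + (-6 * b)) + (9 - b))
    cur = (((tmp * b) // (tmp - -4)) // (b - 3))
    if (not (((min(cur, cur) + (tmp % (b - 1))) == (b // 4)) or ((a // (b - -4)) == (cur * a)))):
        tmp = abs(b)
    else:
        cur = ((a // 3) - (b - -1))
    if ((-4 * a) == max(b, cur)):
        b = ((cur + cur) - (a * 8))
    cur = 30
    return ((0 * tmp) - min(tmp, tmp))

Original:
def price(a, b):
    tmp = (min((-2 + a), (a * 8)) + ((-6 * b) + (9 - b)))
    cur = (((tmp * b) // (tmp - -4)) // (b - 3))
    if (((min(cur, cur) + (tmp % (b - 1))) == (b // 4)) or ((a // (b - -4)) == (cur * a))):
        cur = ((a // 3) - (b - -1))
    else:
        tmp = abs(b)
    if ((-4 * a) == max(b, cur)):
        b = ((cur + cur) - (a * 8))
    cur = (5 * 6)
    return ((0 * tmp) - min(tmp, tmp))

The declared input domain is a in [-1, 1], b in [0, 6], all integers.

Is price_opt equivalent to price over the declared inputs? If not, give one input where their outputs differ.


a=-1, b=0 yields -1 from price but -2 from price_opt.
verdict: not equivalent; witness: a=-1, b=0


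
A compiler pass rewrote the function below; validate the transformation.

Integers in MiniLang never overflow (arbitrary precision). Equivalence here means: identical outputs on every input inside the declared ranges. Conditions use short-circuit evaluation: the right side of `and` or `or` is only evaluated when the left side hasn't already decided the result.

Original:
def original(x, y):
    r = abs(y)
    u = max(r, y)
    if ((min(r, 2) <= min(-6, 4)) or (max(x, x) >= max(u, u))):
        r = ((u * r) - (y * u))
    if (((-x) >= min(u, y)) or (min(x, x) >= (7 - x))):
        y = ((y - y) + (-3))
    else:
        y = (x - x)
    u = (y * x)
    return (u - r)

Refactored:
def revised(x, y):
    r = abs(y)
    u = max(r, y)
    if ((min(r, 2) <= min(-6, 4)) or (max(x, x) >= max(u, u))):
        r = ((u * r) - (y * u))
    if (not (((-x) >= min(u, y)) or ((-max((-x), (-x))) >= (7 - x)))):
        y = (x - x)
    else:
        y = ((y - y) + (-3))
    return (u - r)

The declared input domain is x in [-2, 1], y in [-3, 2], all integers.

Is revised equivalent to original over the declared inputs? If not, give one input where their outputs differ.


Run the pair on x=-2, y=-3.
original: r = 3; u = 3; ((min(r, 2) <= min(-6, 4)) or (max(x, x) >= max(u, u))) -> false; (((-x) >= min(u, y)) or (min(x, x) >= (7 - x))) -> true; y = -3; u = 6; return 3
revised: r = 3; u = 3; ((min(r, 2) <= min(-6, 4)) or (max(x, x) >= max(u, u))) -> false; (not (((-x) >= min(u, y)) or ((-max((-x), (-x))) >= (7 - x)))) -> false; y = -3; return 0
3 vs 0 — the two versions disagree here.
verdict: not equivalent; witness: x=-2, y=-3


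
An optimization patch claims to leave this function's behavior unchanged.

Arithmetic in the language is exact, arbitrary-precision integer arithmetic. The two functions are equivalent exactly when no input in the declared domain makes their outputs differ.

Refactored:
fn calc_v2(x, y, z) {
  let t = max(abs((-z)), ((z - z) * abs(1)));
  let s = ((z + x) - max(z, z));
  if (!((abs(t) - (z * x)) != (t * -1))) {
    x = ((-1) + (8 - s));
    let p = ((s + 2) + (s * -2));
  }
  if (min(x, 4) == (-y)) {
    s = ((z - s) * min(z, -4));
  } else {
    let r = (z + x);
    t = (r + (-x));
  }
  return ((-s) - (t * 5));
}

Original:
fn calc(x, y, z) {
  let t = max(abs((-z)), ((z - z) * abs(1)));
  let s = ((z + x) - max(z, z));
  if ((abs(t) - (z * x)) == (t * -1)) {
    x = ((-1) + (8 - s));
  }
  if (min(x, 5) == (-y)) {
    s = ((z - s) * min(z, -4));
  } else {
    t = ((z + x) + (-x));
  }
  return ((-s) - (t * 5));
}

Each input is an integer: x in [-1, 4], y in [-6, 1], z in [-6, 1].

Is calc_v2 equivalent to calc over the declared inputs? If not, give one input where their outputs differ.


Input x=-1, y=-5, z=0: 4 from calc versus 1 from calc_v2.
verdict: not equivalent; witness: x=-1, y=-5, z=0


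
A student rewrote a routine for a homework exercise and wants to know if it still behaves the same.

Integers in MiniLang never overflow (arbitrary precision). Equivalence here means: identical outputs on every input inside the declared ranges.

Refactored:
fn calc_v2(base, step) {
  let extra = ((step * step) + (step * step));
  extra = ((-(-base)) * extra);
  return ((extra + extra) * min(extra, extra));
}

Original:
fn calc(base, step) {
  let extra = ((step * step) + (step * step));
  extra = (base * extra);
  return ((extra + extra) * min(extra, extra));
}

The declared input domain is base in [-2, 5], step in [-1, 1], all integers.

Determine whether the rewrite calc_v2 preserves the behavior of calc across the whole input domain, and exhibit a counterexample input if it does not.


Although same computation, different form, 24/24 inputs agree.
verdict: equivalent


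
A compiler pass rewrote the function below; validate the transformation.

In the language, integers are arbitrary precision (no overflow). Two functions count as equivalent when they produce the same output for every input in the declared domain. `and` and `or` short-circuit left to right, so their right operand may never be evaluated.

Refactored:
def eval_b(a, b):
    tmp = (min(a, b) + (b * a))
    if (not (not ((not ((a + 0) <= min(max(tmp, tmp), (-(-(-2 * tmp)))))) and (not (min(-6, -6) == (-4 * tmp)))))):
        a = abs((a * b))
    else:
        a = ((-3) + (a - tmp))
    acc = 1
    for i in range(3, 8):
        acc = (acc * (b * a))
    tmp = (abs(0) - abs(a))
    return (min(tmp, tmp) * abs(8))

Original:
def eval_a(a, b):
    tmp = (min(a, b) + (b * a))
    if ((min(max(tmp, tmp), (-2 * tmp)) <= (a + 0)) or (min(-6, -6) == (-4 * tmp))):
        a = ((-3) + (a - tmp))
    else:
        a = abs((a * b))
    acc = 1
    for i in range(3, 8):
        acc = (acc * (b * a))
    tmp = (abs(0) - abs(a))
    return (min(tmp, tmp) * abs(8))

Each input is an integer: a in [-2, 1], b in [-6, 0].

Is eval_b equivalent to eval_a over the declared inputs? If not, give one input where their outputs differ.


On input a=-2, b=-6, eval_a returns -88 while eval_b returns -96.
verdict: not equivalent; witness: a=-2, b=-6


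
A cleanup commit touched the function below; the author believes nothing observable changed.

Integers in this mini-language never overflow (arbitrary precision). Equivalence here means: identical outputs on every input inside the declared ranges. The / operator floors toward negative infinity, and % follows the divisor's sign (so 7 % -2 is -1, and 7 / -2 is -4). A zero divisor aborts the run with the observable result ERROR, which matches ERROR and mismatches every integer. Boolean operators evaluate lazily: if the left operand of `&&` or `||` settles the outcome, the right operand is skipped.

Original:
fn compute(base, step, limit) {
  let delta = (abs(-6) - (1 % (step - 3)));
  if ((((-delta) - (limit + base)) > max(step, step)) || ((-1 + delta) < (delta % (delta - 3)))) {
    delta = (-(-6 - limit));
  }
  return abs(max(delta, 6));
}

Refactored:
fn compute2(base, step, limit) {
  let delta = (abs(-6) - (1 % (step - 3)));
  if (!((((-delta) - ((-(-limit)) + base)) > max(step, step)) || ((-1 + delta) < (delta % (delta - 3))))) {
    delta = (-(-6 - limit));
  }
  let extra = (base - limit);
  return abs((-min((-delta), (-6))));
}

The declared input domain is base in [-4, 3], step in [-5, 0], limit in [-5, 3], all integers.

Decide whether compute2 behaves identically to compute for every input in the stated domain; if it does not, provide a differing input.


Consider the input base=-4, step=-5, limit=-5.
compute: delta=13, then ((((-delta) - (limit + base)) > max(step, step)) || ((-1 + delta) < (delta % (delta - 3)))) is true, then delta=1, then returns 6
compute2: delta=13, then (!((((-delta) - ((-(-limit)) + base)) > max(step, step)) || ((-1 + delta) < (delta % (delta - 3))))) is false, then extra=1, then returns 13
6 and 13 differ, so these are not the same function on this domain.
verdict: not equivalent; witness: base=-4, step=-5, limit=-5


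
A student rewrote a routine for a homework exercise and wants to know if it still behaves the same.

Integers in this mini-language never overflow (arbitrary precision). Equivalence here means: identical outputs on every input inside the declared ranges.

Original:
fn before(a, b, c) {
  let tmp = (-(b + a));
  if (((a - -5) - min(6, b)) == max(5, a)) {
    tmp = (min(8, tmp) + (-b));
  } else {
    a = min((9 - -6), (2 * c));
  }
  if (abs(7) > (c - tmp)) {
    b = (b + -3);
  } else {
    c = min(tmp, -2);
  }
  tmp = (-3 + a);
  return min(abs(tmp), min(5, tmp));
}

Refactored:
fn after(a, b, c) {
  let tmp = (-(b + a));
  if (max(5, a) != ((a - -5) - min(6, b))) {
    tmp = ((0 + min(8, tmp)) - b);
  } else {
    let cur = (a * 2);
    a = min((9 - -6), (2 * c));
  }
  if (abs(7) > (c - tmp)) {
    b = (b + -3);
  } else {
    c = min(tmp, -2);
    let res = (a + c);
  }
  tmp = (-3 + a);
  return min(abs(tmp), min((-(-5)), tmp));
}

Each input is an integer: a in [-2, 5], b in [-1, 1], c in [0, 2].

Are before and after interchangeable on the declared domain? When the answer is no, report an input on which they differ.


Consider the input a=-2, b=-1, c=0.
before: tmp = 3; (((a - -5) - min(6, b)) == max(5, a)) -> false; a = 0; (abs(7) > (c - tmp)) -> true; b = -4; tmp = -3; return -3
after: tmp = 3; (max(5, a) != ((a - -5) - min(6, b))) -> true; tmp = 4; (abs(7) > (c - tmp)) -> true; b = -4; tmp = -5; return -5
-3 vs -5 — the two versions disagree here.
verdict: not equivalent; witness: a=-2, b=-1, c=0


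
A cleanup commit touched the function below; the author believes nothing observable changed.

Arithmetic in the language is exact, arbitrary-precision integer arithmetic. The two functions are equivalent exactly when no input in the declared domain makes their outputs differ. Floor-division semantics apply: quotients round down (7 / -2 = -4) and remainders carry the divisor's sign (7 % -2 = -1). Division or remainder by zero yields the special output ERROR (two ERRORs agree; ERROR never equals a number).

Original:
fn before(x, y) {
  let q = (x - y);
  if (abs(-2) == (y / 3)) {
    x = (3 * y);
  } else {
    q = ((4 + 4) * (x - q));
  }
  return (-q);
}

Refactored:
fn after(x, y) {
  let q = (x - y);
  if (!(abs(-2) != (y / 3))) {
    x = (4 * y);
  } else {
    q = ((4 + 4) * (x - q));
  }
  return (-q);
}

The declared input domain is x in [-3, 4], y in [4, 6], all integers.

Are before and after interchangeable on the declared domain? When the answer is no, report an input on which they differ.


Although `3` became `4`, no input in the stated domain can expose it; all 24 inputs agree.
verdict: equivalent


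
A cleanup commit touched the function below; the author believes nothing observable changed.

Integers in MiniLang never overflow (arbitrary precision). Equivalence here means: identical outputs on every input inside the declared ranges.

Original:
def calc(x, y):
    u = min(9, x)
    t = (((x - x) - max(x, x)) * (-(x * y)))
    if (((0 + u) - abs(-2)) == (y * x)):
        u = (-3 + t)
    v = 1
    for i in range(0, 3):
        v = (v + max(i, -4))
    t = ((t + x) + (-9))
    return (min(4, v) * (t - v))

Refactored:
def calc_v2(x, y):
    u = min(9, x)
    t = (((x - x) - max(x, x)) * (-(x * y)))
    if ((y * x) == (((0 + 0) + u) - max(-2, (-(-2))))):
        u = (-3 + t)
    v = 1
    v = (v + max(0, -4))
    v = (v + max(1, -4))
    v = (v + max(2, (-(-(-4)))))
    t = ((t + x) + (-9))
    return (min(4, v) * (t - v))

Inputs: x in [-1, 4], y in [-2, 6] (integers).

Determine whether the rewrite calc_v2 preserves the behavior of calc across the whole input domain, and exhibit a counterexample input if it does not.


Behavior is preserved: although statement counts differ, plus loop structure differs, plus local variable names differ, plus arithmetic usage differs, plus constant usage differs, plus min/max/abs usage differs, the outputs never diverge.
One worked example (x=0, y=0) — calc: u=0, then t=0, then (((0 + u) - abs(-2)) == (y * x)) is false, then v=1, then (i=0), then v=1, then (i=1), then v=2, then (i=2), then v=4, then t=-9, then returns -52; calc_v2: u=0, then t=0, then ((y * x) == (((0 + 0) + u) - max(-2, (-(-2))))) is false, then v=1, then v=1, then v=2, then v=4, then t=-9, then returns -52; agreement on -52.
Every one of the 54 inputs gives matching results.
verdict: equivalent


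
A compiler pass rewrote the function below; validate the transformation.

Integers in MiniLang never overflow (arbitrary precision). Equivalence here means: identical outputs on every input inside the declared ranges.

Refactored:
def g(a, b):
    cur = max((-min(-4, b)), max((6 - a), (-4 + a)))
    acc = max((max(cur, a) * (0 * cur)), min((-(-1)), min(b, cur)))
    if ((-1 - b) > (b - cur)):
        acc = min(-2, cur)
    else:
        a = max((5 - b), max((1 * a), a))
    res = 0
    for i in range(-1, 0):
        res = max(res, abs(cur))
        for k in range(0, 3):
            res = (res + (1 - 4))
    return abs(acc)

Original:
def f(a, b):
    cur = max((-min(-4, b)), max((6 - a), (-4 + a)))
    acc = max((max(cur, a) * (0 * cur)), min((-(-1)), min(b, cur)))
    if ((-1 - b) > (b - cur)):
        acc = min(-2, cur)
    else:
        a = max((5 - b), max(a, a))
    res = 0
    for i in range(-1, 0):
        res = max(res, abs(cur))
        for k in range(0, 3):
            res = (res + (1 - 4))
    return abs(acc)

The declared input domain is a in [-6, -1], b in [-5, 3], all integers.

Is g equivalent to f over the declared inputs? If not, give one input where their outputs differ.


Reading the diff, among the changes: constant usage differs, and arithmetic usage differs.
Spot check at a=-3, b=-4 — f: cur=9, then acc=0, then ((-1 - b) > (b - cur)) is true, then acc=-2, then res=0, then (i=-1), then res=9, then (k=0), then res=6, then (k=1), then res=3, then (k=2), then res=0, then returns 2. g: cur=9, then acc=0, then ((-1 - b) > (b - cur)) is true, then acc=-2, then res=0, then (i=-1), then res=9, then (k=0), then res=6, then (k=1), then res=3, then (k=2), then res=0, then returns 2. Both give 2.
Across all 54 domain points the two functions coincide.
verdict: equivalent


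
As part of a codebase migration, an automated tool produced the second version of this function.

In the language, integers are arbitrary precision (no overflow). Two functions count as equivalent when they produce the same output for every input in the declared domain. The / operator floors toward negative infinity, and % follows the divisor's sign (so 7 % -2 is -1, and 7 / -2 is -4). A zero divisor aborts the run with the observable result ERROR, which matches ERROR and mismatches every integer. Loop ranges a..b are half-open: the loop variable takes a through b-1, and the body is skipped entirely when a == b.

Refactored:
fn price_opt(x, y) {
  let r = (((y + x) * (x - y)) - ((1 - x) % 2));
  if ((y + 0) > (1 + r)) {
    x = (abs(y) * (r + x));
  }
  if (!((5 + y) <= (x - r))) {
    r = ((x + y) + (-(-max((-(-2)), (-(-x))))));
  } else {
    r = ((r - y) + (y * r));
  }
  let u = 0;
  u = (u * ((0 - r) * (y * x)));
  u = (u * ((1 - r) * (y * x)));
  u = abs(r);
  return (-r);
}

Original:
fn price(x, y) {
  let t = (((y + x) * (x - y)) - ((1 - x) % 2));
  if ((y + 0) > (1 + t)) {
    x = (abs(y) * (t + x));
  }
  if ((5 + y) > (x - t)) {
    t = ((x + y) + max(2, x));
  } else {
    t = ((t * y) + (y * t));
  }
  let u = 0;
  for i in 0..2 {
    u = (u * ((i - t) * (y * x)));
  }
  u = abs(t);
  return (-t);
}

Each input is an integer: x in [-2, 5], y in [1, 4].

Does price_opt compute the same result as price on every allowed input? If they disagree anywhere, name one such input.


On input x=3, y=3, price returns 0 while price_opt returns 3.
verdict: not equivalent; witness: x=3, y=3


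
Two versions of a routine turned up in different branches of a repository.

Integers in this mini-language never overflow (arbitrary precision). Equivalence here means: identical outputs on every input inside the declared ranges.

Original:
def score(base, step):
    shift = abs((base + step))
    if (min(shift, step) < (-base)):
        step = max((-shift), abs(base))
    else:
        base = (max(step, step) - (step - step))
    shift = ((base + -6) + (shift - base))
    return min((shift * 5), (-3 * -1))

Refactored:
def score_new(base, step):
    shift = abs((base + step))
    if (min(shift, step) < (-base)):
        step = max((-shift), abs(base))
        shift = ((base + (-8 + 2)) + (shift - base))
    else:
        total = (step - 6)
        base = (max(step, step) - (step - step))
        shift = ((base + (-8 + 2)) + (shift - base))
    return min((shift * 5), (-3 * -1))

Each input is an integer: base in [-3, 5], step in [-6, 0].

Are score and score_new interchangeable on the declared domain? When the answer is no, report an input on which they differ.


Changes here: statement counts differ, local variable names differ, constant usage differs, arithmetic usage differs; the full 63-point sweep finds no disagreement.
verdict: equivalent


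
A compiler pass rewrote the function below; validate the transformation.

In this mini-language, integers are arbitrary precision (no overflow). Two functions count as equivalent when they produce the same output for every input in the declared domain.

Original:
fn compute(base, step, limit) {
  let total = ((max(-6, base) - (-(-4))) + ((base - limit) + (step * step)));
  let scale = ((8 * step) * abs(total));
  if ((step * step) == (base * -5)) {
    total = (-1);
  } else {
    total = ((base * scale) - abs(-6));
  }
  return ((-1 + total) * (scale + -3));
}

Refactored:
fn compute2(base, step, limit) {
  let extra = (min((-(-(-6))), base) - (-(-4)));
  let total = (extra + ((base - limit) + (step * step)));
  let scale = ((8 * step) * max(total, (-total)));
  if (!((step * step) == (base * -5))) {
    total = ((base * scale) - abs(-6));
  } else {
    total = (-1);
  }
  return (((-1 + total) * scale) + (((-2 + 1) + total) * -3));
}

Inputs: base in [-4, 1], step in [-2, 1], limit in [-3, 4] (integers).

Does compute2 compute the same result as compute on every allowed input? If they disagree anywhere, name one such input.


Not equivalent: base=-4, step=-2, limit=-3 separates them (-25979 vs -50715).
compute: total := -5 | scale := -80 | ((step * step) == (base * -5)): false | total := 314 | result -25979
compute2: extra := -10 | total := -7 | scale := -112 | (!((step * step) == (base * -5))): true | total := 442 | result -50715
verdict: not equivalent; witness: base=-4, step=-2, limit=-3


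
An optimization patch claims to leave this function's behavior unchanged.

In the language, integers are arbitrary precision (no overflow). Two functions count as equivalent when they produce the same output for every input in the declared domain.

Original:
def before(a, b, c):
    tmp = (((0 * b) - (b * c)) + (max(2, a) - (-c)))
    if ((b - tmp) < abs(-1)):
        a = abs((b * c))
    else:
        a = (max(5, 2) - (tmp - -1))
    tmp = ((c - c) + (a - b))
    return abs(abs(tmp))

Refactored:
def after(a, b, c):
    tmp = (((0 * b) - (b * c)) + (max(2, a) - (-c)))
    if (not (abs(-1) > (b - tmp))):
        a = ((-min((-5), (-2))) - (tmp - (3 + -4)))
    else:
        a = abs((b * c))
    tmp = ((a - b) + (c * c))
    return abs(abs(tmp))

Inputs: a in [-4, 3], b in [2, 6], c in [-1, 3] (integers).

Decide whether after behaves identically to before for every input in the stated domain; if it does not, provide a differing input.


The rewrite breaks on a=-4, b=2, c=-1, where the results are 0 and 1.
before: tmp := 3 | ((b - tmp) < abs(-1)): true | a := 2 | tmp := 0 | result 0
after: tmp := 3 | (not (abs(-1) > (b - tmp))): false | a := 2 | tmp := 1 | result 1
verdict: not equivalent; witness: a=-4, b=2, c=-1


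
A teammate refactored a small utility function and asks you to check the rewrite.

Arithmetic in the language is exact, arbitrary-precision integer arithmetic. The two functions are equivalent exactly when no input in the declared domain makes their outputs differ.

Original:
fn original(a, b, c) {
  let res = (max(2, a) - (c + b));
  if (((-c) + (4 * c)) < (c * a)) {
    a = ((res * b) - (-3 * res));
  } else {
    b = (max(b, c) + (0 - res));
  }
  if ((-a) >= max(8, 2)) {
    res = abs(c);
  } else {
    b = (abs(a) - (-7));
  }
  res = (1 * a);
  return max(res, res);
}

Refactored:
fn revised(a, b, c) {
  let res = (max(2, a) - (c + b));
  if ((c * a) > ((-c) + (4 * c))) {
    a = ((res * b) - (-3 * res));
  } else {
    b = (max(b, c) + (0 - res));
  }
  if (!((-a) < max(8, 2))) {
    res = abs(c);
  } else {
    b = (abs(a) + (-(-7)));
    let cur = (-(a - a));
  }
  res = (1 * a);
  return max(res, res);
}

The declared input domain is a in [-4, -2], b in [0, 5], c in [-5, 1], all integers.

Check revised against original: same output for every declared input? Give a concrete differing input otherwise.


The two versions differ — the changes include arithmetic usage differs; local variable names differ; statement counts differ; comparison usage differs; boolean connective usage differs.
As a probe, take a=-4, b=4, c=-4: original runs res := 2 | (((-c) + (4 * c)) < (c * a)): true | a := 14 | ((-a) >= max(8, 2)): false | b := 21 | res := 14 | result 14; revised runs res := 2 | ((c * a) > ((-c) + (4 * c))): true | a := 14 | (!((-a) < max(8, 2))): false | b := 21 | cur := 0 | res := 14 | result 14; both end at 14.
Checked all 126 inputs in the declared domain: the outputs agree on every one.
verdict: equivalent
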